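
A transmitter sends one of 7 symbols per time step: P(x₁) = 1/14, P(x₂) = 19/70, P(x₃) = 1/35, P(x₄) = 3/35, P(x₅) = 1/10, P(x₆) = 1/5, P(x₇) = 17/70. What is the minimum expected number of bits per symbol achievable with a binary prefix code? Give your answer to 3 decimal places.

Repeatedly combine the two least-probable nodes; the expected code length is the sum of the merged weights.
merge 1/35 + 1/14 → 1/10
merge 3/35 + 1/10 → 13/70
merge 1/10 + 13/70 → 2/7
merge 1/5 + 17/70 → 31/70
merge 19/70 + 2/7 → 39/70
merge 31/70 + 39/70 → 1
L = 1/10 + 13/70 + 2/7 + 31/70 + 39/70 + 1 = 18/7 ≈ 2.571 bits/symbol.

2.571 bits/symbol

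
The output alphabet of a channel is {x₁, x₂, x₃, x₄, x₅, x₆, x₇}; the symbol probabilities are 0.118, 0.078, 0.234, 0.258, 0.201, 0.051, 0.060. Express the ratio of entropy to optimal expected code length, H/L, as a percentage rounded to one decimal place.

Entropy H = −Σ p log₂ p ≈ 2.5732 bits.
Huffman merges: 51/1000+3/50→111/1000; 39/500+111/1000→189/1000; 59/500+189/1000→307/1000; 201/1000+117/500→87/200; 129/500+307/1000→113/200; 87/200+113/200→1. L = 2607/1000 ≈ 2.6070.
Efficiency = H/L = 2.5732/2.6070 = 98.7%.

98.7%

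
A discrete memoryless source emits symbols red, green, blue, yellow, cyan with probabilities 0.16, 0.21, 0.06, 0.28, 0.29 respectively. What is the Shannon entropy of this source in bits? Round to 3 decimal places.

2.171 bits

H = −Σ pᵢ log₂ pᵢ.
−0.16·log₂(0.16) = 0.4230
−0.21·log₂(0.21) = 0.4728
−0.06·log₂(0.06) = 0.2435
−0.28·log₂(0.28) = 0.5142
−0.29·log₂(0.29) = 0.5179
Sum ≈ 2.1715 → 2.171 bits.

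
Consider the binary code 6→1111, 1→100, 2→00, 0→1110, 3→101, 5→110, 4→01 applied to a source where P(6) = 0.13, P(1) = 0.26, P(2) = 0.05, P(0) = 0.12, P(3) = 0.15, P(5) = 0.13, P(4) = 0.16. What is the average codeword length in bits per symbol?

3.04 bits/symbol

L̄ = Σ pᵢ·ℓᵢ = 0.13·4 + 0.26·3 + 0.05·2 + 0.12·4 + 0.15·3 + 0.13·3 + 0.16·2 = 3.04 bits/symbol.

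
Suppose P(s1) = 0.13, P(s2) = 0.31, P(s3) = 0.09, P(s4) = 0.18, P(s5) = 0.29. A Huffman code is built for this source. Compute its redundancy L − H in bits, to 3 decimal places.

0.038 bits

Entropy H = −Σ p log₂ p ≈ 2.1823 bits.
Huffman merges: 9/100+13/100→11/50; 9/50+11/50→2/5; 29/100+31/100→3/5; 2/5+3/5→1. L = 111/50 ≈ 2.2200.
L − H = 2.2200 − 2.1823 = 0.038 bits.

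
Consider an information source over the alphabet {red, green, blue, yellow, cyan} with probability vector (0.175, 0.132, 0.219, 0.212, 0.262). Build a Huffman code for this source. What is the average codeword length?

Repeatedly combine the two least-probable nodes; the expected code length is the sum of the merged weights.
merge 33/250 + 7/40 → 307/1000
merge 53/250 + 219/1000 → 431/1000
merge 131/500 + 307/1000 → 569/1000
merge 431/1000 + 569/1000 → 1
L = 307/1000 + 431/1000 + 569/1000 + 1 = 2307/1000 = 2.307 bits/symbol.

2.307 bits/symbol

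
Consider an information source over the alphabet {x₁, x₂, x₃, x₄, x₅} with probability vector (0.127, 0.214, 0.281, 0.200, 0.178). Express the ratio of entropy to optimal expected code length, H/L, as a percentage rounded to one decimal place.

98.8%

Entropy H = −Σ p log₂ p ≈ 2.2763 bits.
Huffman merges: 127/1000+89/500→61/200; 1/5+107/500→207/500; 281/1000+61/200→293/500; 207/500+293/500→1. L = 461/200 ≈ 2.3050.
Efficiency = H/L = 2.2763/2.3050 = 98.8%.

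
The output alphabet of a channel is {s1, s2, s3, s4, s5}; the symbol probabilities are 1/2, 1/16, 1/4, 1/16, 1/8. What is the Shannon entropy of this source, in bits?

Each probability is a power of 1/2, so log₂(1/p) is an integer.
H = Σ p·log₂(1/p) = 1/2·1 + 1/16·4 + 1/4·2 + 1/16·4 + 1/8·3 = 1.875 bits.

1.875 bits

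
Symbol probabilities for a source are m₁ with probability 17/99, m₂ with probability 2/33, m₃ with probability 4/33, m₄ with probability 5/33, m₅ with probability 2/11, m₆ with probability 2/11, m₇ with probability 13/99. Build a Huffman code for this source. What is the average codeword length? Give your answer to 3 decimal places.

Repeatedly combine the two least-probable nodes; the expected code length is the sum of the merged weights.
merge 2/33 + 4/33 → 2/11
merge 13/99 + 5/33 → 28/99
merge 17/99 + 2/11 → 35/99
merge 2/11 + 2/11 → 4/11
merge 28/99 + 35/99 → 7/11
merge 4/11 + 7/11 → 1
L = 2/11 + 28/99 + 35/99 + 4/11 + 7/11 + 1 = 31/11 ≈ 2.818 bits/symbol.

2.818 bits/symbol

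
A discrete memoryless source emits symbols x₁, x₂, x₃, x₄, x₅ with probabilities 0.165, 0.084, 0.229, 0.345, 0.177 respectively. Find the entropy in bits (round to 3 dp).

H = −Σ pᵢ log₂ pᵢ.
−0.165·log₂(0.165) = 0.4289
−0.084·log₂(0.084) = 0.3002
−0.229·log₂(0.229) = 0.4870
−0.345·log₂(0.345) = 0.5297
−0.177·log₂(0.177) = 0.4422
Sum ≈ 2.1879 → 2.188 bits.

2.188 bits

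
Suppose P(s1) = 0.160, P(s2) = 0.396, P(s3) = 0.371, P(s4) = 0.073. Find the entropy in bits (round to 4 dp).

1.7586 bits

H = −Σ pᵢ log₂ pᵢ.
−0.160·log₂(0.160) = 0.4230
−0.396·log₂(0.396) = 0.5292
−0.371·log₂(0.371) = 0.5307
−0.073·log₂(0.073) = 0.2756
Sum ≈ 1.7586 → 1.7586 bits.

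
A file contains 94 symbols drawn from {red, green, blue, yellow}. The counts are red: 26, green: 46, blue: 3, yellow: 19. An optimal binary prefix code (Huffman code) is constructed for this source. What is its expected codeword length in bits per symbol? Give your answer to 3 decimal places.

Probabilities are the counts divided by 94.
Repeatedly combine the two least-probable nodes; the expected code length is the sum of the merged weights.
merge 3/94 + 19/94 → 11/47
merge 11/47 + 13/47 → 24/47
merge 23/47 + 24/47 → 1
L = 11/47 + 24/47 + 1 = 82/47 ≈ 1.745 bits/symbol.

1.745 bits/symbol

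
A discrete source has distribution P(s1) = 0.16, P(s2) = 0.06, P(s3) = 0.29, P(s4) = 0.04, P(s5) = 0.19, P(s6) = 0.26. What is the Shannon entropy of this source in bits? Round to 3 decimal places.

H = −Σ pᵢ log₂ pᵢ.
−0.16·log₂(0.16) = 0.4230
−0.06·log₂(0.06) = 0.2435
−0.29·log₂(0.29) = 0.5179
−0.04·log₂(0.04) = 0.1858
−0.19·log₂(0.19) = 0.4552
−0.26·log₂(0.26) = 0.5053
Sum ≈ 2.3307 → 2.331 bits.

2.331 bits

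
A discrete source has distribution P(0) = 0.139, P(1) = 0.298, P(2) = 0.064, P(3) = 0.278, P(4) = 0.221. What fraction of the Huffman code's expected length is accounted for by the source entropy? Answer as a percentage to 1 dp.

98.3%

Entropy H = −Σ p log₂ p ≈ 2.1647 bits.
Huffman merges: 8/125+139/1000→203/1000; 203/1000+221/1000→53/125; 139/500+149/500→72/125; 53/125+72/125→1. L = 2203/1000 ≈ 2.2030.
Efficiency = H/L = 2.1647/2.2030 = 98.3%.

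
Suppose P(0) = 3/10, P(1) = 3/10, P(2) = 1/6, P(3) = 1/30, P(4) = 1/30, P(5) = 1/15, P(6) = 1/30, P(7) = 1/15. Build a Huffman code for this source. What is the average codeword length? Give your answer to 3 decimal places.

Repeatedly combine the two least-probable nodes; the expected code length is the sum of the merged weights.
merge 1/30 + 1/30 → 1/15
merge 1/30 + 1/15 → 1/10
merge 1/15 + 1/15 → 2/15
merge 1/10 + 2/15 → 7/30
merge 1/6 + 7/30 → 2/5
merge 3/10 + 3/10 → 3/5
merge 2/5 + 3/5 → 1
L = 1/15 + 1/10 + 2/15 + 7/30 + 2/5 + 3/5 + 1 = 38/15 ≈ 2.533 bits/symbol.

2.533 bits/symbol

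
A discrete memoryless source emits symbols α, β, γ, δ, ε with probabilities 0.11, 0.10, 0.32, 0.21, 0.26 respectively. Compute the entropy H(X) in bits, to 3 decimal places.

H = −Σ pᵢ log₂ pᵢ.
−0.11·log₂(0.11) = 0.3503
−0.10·log₂(0.10) = 0.3322
−0.32·log₂(0.32) = 0.5260
−0.21·log₂(0.21) = 0.4728
−0.26·log₂(0.26) = 0.5053
Sum ≈ 2.1866 → 2.187 bits.

2.187 bits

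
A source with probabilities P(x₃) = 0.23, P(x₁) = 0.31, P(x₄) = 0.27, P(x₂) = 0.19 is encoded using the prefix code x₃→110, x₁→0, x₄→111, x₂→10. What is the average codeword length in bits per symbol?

2.19 bits/symbol

L̄ = Σ pᵢ·ℓᵢ = 0.23·3 + 0.31·1 + 0.27·3 + 0.19·2 = 2.19 bits/symbol.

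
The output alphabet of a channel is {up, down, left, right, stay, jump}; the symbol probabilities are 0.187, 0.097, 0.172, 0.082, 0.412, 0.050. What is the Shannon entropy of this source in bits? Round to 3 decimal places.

H = −Σ pᵢ log₂ pᵢ.
−0.187·log₂(0.187) = 0.4523
−0.097·log₂(0.097) = 0.3265
−0.172·log₂(0.172) = 0.4368
−0.082·log₂(0.082) = 0.2959
−0.412·log₂(0.412) = 0.5271
−0.050·log₂(0.050) = 0.2161
Sum ≈ 2.2547 → 2.255 bits.

2.255 bits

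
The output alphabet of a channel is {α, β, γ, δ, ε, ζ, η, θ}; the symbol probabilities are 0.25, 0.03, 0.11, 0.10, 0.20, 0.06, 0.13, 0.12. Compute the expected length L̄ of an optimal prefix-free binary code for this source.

Repeatedly combine the two least-probable nodes; the expected code length is the sum of the merged weights.
merge 3/100 + 3/50 → 9/100
merge 9/100 + 1/10 → 19/100
merge 11/100 + 3/25 → 23/100
merge 13/100 + 19/100 → 8/25
merge 1/5 + 23/100 → 43/100
merge 1/4 + 8/25 → 57/100
merge 43/100 + 57/100 → 1
L = 9/100 + 19/100 + 23/100 + 8/25 + 43/100 + 57/100 + 1 = 283/100 = 2.83 bits/symbol.

2.83 bits/symbol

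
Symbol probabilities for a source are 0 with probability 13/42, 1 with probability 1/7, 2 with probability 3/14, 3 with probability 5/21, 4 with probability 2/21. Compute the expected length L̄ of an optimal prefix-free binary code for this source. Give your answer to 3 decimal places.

2.238 bits/symbol

Repeatedly combine the two least-probable nodes; the expected code length is the sum of the merged weights.
merge 2/21 + 1/7 → 5/21
merge 3/14 + 5/21 → 19/42
merge 5/21 + 13/42 → 23/42
merge 19/42 + 23/42 → 1
L = 5/21 + 19/42 + 23/42 + 1 = 47/21 ≈ 2.238 bits/symbol.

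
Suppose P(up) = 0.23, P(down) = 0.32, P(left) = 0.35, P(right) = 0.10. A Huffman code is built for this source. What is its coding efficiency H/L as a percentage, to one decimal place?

Entropy H = −Σ p log₂ p ≈ 1.8760 bits.
Huffman merges: 1/10+23/100→33/100; 8/25+33/100→13/20; 7/20+13/20→1. L = 99/50 ≈ 1.9800.
Efficiency = H/L = 1.8760/1.9800 = 94.7%.

94.7%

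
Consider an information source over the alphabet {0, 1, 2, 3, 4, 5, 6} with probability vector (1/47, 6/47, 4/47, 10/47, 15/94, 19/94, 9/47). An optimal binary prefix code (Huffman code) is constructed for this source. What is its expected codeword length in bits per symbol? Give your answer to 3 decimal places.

Repeatedly combine the two least-probable nodes; the expected code length is the sum of the merged weights.
merge 1/47 + 4/47 → 5/47
merge 5/47 + 6/47 → 11/47
merge 15/94 + 9/47 → 33/94
merge 19/94 + 10/47 → 39/94
merge 11/47 + 33/94 → 55/94
merge 39/94 + 55/94 → 1
L = 5/47 + 11/47 + 33/94 + 39/94 + 55/94 + 1 = 253/94 ≈ 2.691 bits/symbol.

2.691 bits/symbol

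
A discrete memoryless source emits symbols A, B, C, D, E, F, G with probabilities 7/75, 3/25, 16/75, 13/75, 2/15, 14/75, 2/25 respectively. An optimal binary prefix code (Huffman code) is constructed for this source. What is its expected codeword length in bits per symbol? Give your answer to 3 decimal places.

2.773 bits/symbol

Repeatedly combine the two least-probable nodes; the expected code length is the sum of the merged weights.
merge 2/25 + 7/75 → 13/75
merge 3/25 + 2/15 → 19/75
merge 13/75 + 13/75 → 26/75
merge 14/75 + 16/75 → 2/5
merge 19/75 + 26/75 → 3/5
merge 2/5 + 3/5 → 1
L = 13/75 + 19/75 + 26/75 + 2/5 + 3/5 + 1 = 208/75 ≈ 2.773 bits/symbol.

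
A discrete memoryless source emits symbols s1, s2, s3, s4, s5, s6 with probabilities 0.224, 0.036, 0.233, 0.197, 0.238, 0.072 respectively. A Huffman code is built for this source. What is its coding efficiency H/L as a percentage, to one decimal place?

98.4%

Entropy H = −Σ p log₂ p ≈ 2.3737 bits.
Huffman merges: 9/250+9/125→27/250; 27/250+197/1000→61/200; 28/125+233/1000→457/1000; 119/500+61/200→543/1000; 457/1000+543/1000→1. L = 2413/1000 ≈ 2.4130.
Efficiency = H/L = 2.3737/2.4130 = 98.4%.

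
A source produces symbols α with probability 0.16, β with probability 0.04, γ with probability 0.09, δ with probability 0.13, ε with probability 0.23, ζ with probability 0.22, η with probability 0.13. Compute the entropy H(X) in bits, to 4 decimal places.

H = −Σ pᵢ log₂ pᵢ.
−0.16·log₂(0.16) = 0.4230
−0.04·log₂(0.04) = 0.1858
−0.09·log₂(0.09) = 0.3127
−0.13·log₂(0.13) = 0.3826
−0.23·log₂(0.23) = 0.4877
−0.22·log₂(0.22) = 0.4806
−0.13·log₂(0.13) = 0.3826
Sum ≈ 2.6550 → 2.6550 bits.

2.6550 bits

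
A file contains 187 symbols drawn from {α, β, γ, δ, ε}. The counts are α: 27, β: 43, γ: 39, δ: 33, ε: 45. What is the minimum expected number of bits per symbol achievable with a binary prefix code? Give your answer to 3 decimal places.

2.321 bits/symbol

Probabilities are the counts divided by 187.
Repeatedly combine the two least-probable nodes; the expected code length is the sum of the merged weights.
merge 27/187 + 3/17 → 60/187
merge 39/187 + 43/187 → 82/187
merge 45/187 + 60/187 → 105/187
merge 82/187 + 105/187 → 1
L = 60/187 + 82/187 + 105/187 + 1 = 434/187 ≈ 2.321 bits/symbol.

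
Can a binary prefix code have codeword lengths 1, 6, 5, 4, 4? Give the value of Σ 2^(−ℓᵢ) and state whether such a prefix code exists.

0.671875; yes

With common denominator 2^6 = 64: Σ 2^(−ℓᵢ) = 32/64 + 1/64 + 2/64 + 4/64 + 4/64 = 43/64 = 0.671875.
Kraft's inequality requires Σ ≤ 1; here Σ = 0.671875 ≤ 1, so such a prefix code exists.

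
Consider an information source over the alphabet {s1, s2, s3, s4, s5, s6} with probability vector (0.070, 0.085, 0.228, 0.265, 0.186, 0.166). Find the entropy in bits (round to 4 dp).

2.4463 bits

H = −Σ pᵢ log₂ pᵢ.
−0.070·log₂(0.070) = 0.2686
−0.085·log₂(0.085) = 0.3023
−0.228·log₂(0.228) = 0.4863
−0.265·log₂(0.265) = 0.5077
−0.186·log₂(0.186) = 0.4514
−0.166·log₂(0.166) = 0.4301
Sum ≈ 2.4463 → 2.4463 bits.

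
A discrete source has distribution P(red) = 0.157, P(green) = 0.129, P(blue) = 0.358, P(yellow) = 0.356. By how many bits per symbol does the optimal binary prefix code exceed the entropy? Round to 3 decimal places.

Entropy H = −Σ p log₂ p ≈ 1.8615 bits.
Huffman merges: 129/1000+157/1000→143/500; 143/500+89/250→321/500; 179/500+321/500→1. L = 241/125 ≈ 1.9280.
L − H = 1.9280 − 1.8615 = 0.066 bits.

0.066 bits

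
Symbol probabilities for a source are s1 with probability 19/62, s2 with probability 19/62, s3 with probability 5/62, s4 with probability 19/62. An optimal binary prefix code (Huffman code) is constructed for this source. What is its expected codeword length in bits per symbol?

Repeatedly combine the two least-probable nodes; the expected code length is the sum of the merged weights.
merge 5/62 + 19/62 → 12/31
merge 19/62 + 19/62 → 19/31
merge 12/31 + 19/31 → 1
L = 12/31 + 19/31 + 1 = 2 bits/symbol.

2 bits/symbol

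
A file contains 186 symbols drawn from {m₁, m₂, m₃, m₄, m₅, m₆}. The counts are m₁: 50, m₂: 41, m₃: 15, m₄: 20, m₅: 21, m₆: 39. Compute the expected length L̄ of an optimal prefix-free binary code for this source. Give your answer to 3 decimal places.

Probabilities are the counts divided by 186.
Repeatedly combine the two least-probable nodes; the expected code length is the sum of the merged weights.
merge 5/62 + 10/93 → 35/186
merge 7/62 + 35/186 → 28/93
merge 13/62 + 41/186 → 40/93
merge 25/93 + 28/93 → 53/93
merge 40/93 + 53/93 → 1
L = 35/186 + 28/93 + 40/93 + 53/93 + 1 = 463/186 ≈ 2.489 bits/symbol.

2.489 bits/symbol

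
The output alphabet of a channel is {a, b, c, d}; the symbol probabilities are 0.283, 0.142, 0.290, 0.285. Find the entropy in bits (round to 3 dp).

1.949 bits

H = −Σ pᵢ log₂ pᵢ.
−0.283·log₂(0.283) = 0.5154
−0.142·log₂(0.142) = 0.3999
−0.290·log₂(0.290) = 0.5179
−0.285·log₂(0.285) = 0.5161
Sum ≈ 1.9493 → 1.949 bits.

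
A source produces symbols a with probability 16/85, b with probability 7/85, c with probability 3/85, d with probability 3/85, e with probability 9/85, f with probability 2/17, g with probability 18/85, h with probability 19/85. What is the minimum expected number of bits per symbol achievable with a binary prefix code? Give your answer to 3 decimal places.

2.788 bits/symbol

Repeatedly combine the two least-probable nodes; the expected code length is the sum of the merged weights.
merge 3/85 + 3/85 → 6/85
merge 6/85 + 7/85 → 13/85
merge 9/85 + 2/17 → 19/85
merge 13/85 + 16/85 → 29/85
merge 18/85 + 19/85 → 37/85
merge 19/85 + 29/85 → 48/85
merge 37/85 + 48/85 → 1
L = 6/85 + 13/85 + 19/85 + 29/85 + 37/85 + 48/85 + 1 = 237/85 ≈ 2.788 bits/symbol.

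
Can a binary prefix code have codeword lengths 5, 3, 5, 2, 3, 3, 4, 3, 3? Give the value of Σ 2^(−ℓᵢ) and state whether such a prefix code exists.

1; yes

With common denominator 2^5 = 32: Σ 2^(−ℓᵢ) = 1/32 + 4/32 + 1/32 + 8/32 + 4/32 + 4/32 + 2/32 + 4/32 + 4/32 = 32/32 = 1.
Kraft's inequality requires Σ ≤ 1; here Σ = 1 ≤ 1, so such a prefix code exists.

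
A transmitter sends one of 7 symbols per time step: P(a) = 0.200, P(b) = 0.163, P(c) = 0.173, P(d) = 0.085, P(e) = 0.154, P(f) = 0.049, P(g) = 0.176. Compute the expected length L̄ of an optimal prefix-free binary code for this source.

Repeatedly combine the two least-probable nodes; the expected code length is the sum of the merged weights.
merge 49/1000 + 17/200 → 67/500
merge 67/500 + 77/500 → 36/125
merge 163/1000 + 173/1000 → 42/125
merge 22/125 + 1/5 → 47/125
merge 36/125 + 42/125 → 78/125
merge 47/125 + 78/125 → 1
L = 67/500 + 36/125 + 42/125 + 47/125 + 78/125 + 1 = 1379/500 = 2.758 bits/symbol.

2.758 bits/symbol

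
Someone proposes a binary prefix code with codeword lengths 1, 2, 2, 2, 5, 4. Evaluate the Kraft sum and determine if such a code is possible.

1.34375; no

With common denominator 2^5 = 32: Σ 2^(−ℓᵢ) = 16/32 + 8/32 + 8/32 + 8/32 + 1/32 + 2/32 = 43/32 = 1.34375.
Kraft's inequality requires Σ ≤ 1; here Σ = 1.34375 > 1, so no such prefix code exists.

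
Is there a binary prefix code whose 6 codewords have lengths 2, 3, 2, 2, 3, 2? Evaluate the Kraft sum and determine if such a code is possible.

With common denominator 2^3 = 8: Σ 2^(−ℓᵢ) = 2/8 + 1/8 + 2/8 + 2/8 + 1/8 + 2/8 = 10/8 = 1.25.
Kraft's inequality requires Σ ≤ 1; here Σ = 1.25 > 1, so no such prefix code exists.

1.25; no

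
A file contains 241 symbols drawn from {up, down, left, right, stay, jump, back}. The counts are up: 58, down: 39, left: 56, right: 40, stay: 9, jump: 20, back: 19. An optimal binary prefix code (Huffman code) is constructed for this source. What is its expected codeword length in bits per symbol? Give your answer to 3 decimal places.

2.643 bits/symbol

Probabilities are the counts divided by 241.
Repeatedly combine the two least-probable nodes; the expected code length is the sum of the merged weights.
merge 9/241 + 19/241 → 28/241
merge 20/241 + 28/241 → 48/241
merge 39/241 + 40/241 → 79/241
merge 48/241 + 56/241 → 104/241
merge 58/241 + 79/241 → 137/241
merge 104/241 + 137/241 → 1
L = 28/241 + 48/241 + 79/241 + 104/241 + 137/241 + 1 = 637/241 ≈ 2.643 bits/symbol.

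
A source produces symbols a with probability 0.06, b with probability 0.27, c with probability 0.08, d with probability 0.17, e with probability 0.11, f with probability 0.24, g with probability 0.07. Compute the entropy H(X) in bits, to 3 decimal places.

H = −Σ pᵢ log₂ pᵢ.
−0.06·log₂(0.06) = 0.2435
−0.27·log₂(0.27) = 0.5100
−0.08·log₂(0.08) = 0.2915
−0.17·log₂(0.17) = 0.4346
−0.11·log₂(0.11) = 0.3503
−0.24·log₂(0.24) = 0.4941
−0.07·log₂(0.07) = 0.2686
Sum ≈ 2.5926 → 2.593 bits.

2.593 bits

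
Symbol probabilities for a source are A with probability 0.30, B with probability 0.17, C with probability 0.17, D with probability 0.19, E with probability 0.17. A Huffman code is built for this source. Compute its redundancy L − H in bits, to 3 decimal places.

0.060 bits

Entropy H = −Σ p log₂ p ≈ 2.2801 bits.
Huffman merges: 17/100+17/100→17/50; 17/100+19/100→9/25; 3/10+17/50→16/25; 9/25+16/25→1. L = 117/50 ≈ 2.3400.
L − H = 2.3400 − 2.2801 = 0.060 bits.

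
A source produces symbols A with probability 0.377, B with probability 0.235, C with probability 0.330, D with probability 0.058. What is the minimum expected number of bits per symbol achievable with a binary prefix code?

1.916 bits/symbol

Repeatedly combine the two least-probable nodes; the expected code length is the sum of the merged weights.
merge 29/500 + 47/200 → 293/1000
merge 293/1000 + 33/100 → 623/1000
merge 377/1000 + 623/1000 → 1
L = 293/1000 + 623/1000 + 1 = 479/250 = 1.916 bits/symbol.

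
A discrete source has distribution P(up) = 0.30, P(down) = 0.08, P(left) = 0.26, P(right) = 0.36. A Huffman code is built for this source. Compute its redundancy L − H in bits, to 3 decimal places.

0.131 bits

Entropy H = −Σ p log₂ p ≈ 1.8485 bits.
Huffman merges: 2/25+13/50→17/50; 3/10+17/50→16/25; 9/25+16/25→1. L = 99/50 ≈ 1.9800.
L − H = 1.9800 − 1.8485 = 0.131 bits.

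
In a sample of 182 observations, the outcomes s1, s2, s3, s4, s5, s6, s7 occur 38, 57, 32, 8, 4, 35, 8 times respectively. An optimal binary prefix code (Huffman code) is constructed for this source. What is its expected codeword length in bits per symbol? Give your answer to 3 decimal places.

Probabilities are the counts divided by 182.
Repeatedly combine the two least-probable nodes; the expected code length is the sum of the merged weights.
merge 2/91 + 4/91 → 6/91
merge 4/91 + 6/91 → 10/91
merge 10/91 + 16/91 → 2/7
merge 5/26 + 19/91 → 73/182
merge 2/7 + 57/182 → 109/182
merge 73/182 + 109/182 → 1
L = 6/91 + 10/91 + 2/7 + 73/182 + 109/182 + 1 = 32/13 ≈ 2.462 bits/symbol.

2.462 bits/symbol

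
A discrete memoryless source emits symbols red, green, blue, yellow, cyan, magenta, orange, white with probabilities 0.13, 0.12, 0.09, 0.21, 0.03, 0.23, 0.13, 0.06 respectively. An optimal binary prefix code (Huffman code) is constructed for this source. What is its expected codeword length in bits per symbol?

Repeatedly combine the two least-probable nodes; the expected code length is the sum of the merged weights.
merge 3/100 + 3/50 → 9/100
merge 9/100 + 9/100 → 9/50
merge 3/25 + 13/100 → 1/4
merge 13/100 + 9/50 → 31/100
merge 21/100 + 23/100 → 11/25
merge 1/4 + 31/100 → 14/25
merge 11/25 + 14/25 → 1
L = 9/100 + 9/50 + 1/4 + 31/100 + 11/25 + 14/25 + 1 = 283/100 = 2.83 bits/symbol.

2.83 bits/symbol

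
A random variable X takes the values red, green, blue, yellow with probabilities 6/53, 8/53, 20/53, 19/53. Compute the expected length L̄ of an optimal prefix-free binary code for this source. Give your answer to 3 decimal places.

1.887 bits/symbol

Repeatedly combine the two least-probable nodes; the expected code length is the sum of the merged weights.
merge 6/53 + 8/53 → 14/53
merge 14/53 + 19/53 → 33/53
merge 20/53 + 33/53 → 1
L = 14/53 + 33/53 + 1 = 100/53 ≈ 1.887 bits/symbol.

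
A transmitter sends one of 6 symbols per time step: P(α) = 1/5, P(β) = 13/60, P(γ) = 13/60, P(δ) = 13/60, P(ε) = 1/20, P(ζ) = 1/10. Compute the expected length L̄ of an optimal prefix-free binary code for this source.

2.5 bits/symbol

Repeatedly combine the two least-probable nodes; the expected code length is the sum of the merged weights.
merge 1/20 + 1/10 → 3/20
merge 3/20 + 1/5 → 7/20
merge 13/60 + 13/60 → 13/30
merge 13/60 + 7/20 → 17/30
merge 13/30 + 17/30 → 1
L = 3/20 + 7/20 + 13/30 + 17/30 + 1 = 5/2 = 2.5 bits/symbol.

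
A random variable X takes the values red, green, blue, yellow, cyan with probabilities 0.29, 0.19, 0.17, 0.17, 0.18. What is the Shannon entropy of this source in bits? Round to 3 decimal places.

H = −Σ pᵢ log₂ pᵢ.
−0.29·log₂(0.29) = 0.5179
−0.19·log₂(0.19) = 0.4552
−0.17·log₂(0.17) = 0.4346
−0.17·log₂(0.17) = 0.4346
−0.18·log₂(0.18) = 0.4453
Sum ≈ 2.2876 → 2.288 bits.

2.288 bits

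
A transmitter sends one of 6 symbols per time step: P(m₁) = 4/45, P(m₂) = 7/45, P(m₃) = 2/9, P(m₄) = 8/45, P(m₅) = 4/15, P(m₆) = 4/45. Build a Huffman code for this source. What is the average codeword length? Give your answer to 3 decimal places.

2.511 bits/symbol

Repeatedly combine the two least-probable nodes; the expected code length is the sum of the merged weights.
merge 4/45 + 4/45 → 8/45
merge 7/45 + 8/45 → 1/3
merge 8/45 + 2/9 → 2/5
merge 4/15 + 1/3 → 3/5
merge 2/5 + 3/5 → 1
L = 8/45 + 1/3 + 2/5 + 3/5 + 1 = 113/45 ≈ 2.511 bits/symbol.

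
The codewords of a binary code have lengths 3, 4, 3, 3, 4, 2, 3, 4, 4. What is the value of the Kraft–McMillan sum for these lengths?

1

With common denominator 2^4 = 16: Σ 2^(−ℓᵢ) = 2/16 + 1/16 + 2/16 + 2/16 + 1/16 + 4/16 + 2/16 + 1/16 + 1/16 = 16/16 = 1.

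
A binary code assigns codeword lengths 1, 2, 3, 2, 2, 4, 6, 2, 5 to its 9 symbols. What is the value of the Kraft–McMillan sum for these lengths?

With common denominator 2^6 = 64: Σ 2^(−ℓᵢ) = 32/64 + 16/64 + 8/64 + 16/64 + 16/64 + 4/64 + 1/64 + 16/64 + 2/64 = 111/64 = 1.734375.

1.734375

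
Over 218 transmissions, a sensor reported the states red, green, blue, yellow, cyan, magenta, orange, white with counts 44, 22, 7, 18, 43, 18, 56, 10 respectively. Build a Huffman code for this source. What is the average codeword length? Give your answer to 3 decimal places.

Probabilities are the counts divided by 218.
Repeatedly combine the two least-probable nodes; the expected code length is the sum of the merged weights.
merge 7/218 + 5/109 → 17/218
merge 17/218 + 9/109 → 35/218
merge 9/109 + 11/109 → 20/109
merge 35/218 + 20/109 → 75/218
merge 43/218 + 22/109 → 87/218
merge 28/109 + 75/218 → 131/218
merge 87/218 + 131/218 → 1
L = 17/218 + 35/218 + 20/109 + 75/218 + 87/218 + 131/218 + 1 = 603/218 ≈ 2.766 bits/symbol.

2.766 bits/symbol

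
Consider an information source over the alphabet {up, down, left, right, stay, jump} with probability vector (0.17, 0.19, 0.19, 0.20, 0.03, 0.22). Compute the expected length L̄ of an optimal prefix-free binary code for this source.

2.58 bits/symbol

Repeatedly combine the two least-probable nodes; the expected code length is the sum of the merged weights.
merge 3/100 + 17/100 → 1/5
merge 19/100 + 19/100 → 19/50
merge 1/5 + 1/5 → 2/5
merge 11/50 + 19/50 → 3/5
merge 2/5 + 3/5 → 1
L = 1/5 + 19/50 + 2/5 + 3/5 + 1 = 129/50 = 2.58 bits/symbol.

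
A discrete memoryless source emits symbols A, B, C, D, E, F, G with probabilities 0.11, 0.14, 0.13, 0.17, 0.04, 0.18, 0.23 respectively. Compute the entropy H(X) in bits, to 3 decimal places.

H = −Σ pᵢ log₂ pᵢ.
−0.11·log₂(0.11) = 0.3503
−0.14·log₂(0.14) = 0.3971
−0.13·log₂(0.13) = 0.3826
−0.17·log₂(0.17) = 0.4346
−0.04·log₂(0.04) = 0.1858
−0.18·log₂(0.18) = 0.4453
−0.23·log₂(0.23) = 0.4877
Sum ≈ 2.6834 → 2.683 bits.

2.683 bits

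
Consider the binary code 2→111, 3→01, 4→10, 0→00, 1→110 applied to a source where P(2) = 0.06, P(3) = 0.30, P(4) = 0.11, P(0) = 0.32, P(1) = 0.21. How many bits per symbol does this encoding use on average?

L̄ = Σ pᵢ·ℓᵢ = 0.06·3 + 0.30·2 + 0.11·2 + 0.32·2 + 0.21·3 = 2.27 bits/symbol.

2.27 bits/symbol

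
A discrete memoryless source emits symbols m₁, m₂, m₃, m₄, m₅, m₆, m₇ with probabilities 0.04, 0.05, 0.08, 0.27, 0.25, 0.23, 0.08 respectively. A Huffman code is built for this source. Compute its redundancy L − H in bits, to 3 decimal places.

0.017 bits

Entropy H = −Σ p log₂ p ≈ 2.4826 bits.
Huffman merges: 1/25+1/20→9/100; 2/25+2/25→4/25; 9/100+4/25→1/4; 23/100+1/4→12/25; 1/4+27/100→13/25; 12/25+13/25→1. L = 5/2 ≈ 2.5000.
L − H = 2.5000 − 2.4826 = 0.017 bits.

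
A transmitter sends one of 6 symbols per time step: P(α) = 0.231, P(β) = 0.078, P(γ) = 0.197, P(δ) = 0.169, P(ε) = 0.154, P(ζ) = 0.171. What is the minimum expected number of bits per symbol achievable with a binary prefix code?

2.572 bits/symbol

Repeatedly combine the two least-probable nodes; the expected code length is the sum of the merged weights.
merge 39/500 + 77/500 → 29/125
merge 169/1000 + 171/1000 → 17/50
merge 197/1000 + 231/1000 → 107/250
merge 29/125 + 17/50 → 143/250
merge 107/250 + 143/250 → 1
L = 29/125 + 17/50 + 107/250 + 143/250 + 1 = 643/250 = 2.572 bits/symbol.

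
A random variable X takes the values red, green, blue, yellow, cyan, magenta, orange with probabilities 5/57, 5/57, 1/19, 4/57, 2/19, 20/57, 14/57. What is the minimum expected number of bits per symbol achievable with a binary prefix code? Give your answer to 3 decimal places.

Repeatedly combine the two least-probable nodes; the expected code length is the sum of the merged weights.
merge 1/19 + 4/57 → 7/57
merge 5/57 + 5/57 → 10/57
merge 2/19 + 7/57 → 13/57
merge 10/57 + 13/57 → 23/57
merge 14/57 + 20/57 → 34/57
merge 23/57 + 34/57 → 1
L = 7/57 + 10/57 + 13/57 + 23/57 + 34/57 + 1 = 48/19 ≈ 2.526 bits/symbol.

2.526 bits/symbol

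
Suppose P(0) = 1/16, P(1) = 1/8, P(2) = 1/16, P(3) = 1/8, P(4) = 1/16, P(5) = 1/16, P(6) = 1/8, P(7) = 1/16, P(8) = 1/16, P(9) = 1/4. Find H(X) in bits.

3.125 bits

Each probability is a power of 1/2, so log₂(1/p) is an integer.
H = Σ p·log₂(1/p) = 1/16·4 + 1/8·3 + 1/16·4 + 1/8·3 + 1/16·4 + 1/16·4 + 1/8·3 + 1/16·4 + 1/16·4 + 1/4·2 = 3.125 bits.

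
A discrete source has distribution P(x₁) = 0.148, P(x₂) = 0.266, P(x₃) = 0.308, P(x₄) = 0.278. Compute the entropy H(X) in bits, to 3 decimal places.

1.953 bits

H = −Σ pᵢ log₂ pᵢ.
−0.148·log₂(0.148) = 0.4079
−0.266·log₂(0.266) = 0.5082
−0.308·log₂(0.308) = 0.5233
−0.278·log₂(0.278) = 0.5134
Sum ≈ 1.9528 → 1.953 bits.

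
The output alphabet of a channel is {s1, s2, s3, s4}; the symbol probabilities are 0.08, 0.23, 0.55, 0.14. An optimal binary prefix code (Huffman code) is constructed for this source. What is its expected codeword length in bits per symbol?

Repeatedly combine the two least-probable nodes; the expected code length is the sum of the merged weights.
merge 2/25 + 7/50 → 11/50
merge 11/50 + 23/100 → 9/20
merge 9/20 + 11/20 → 1
L = 11/50 + 9/20 + 1 = 167/100 = 1.67 bits/symbol.

1.67 bits/symbol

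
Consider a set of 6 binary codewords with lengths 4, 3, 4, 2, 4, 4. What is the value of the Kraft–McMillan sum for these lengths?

0.625

With common denominator 2^4 = 16: Σ 2^(−ℓᵢ) = 1/16 + 2/16 + 1/16 + 4/16 + 1/16 + 1/16 = 10/16 = 0.625.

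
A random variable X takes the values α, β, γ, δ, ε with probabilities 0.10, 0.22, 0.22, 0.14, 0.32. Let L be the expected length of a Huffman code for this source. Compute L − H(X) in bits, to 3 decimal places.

0.024 bits

Entropy H = −Σ p log₂ p ≈ 2.2165 bits.
Huffman merges: 1/10+7/50→6/25; 11/50+11/50→11/25; 6/25+8/25→14/25; 11/25+14/25→1. L = 56/25 ≈ 2.2400.
L − H = 2.2400 − 2.2165 = 0.024 bits.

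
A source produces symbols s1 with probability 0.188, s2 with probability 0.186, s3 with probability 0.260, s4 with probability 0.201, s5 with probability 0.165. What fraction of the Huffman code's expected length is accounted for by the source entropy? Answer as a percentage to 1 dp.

Entropy H = −Σ p log₂ p ≈ 2.3041 bits.
Huffman merges: 33/200+93/500→351/1000; 47/250+201/1000→389/1000; 13/50+351/1000→611/1000; 389/1000+611/1000→1. L = 2351/1000 ≈ 2.3510.
Efficiency = H/L = 2.3041/2.3510 = 98.0%.

98.0%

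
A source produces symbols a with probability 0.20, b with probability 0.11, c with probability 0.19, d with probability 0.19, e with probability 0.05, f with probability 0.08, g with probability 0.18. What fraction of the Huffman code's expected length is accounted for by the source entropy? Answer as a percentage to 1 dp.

Entropy H = −Σ p log₂ p ≈ 2.6780 bits.
Huffman merges: 1/20+2/25→13/100; 11/100+13/100→6/25; 9/50+19/100→37/100; 19/100+1/5→39/100; 6/25+37/100→61/100; 39/100+61/100→1. L = 137/50 ≈ 2.7400.
Efficiency = H/L = 2.6780/2.7400 = 97.7%.

97.7%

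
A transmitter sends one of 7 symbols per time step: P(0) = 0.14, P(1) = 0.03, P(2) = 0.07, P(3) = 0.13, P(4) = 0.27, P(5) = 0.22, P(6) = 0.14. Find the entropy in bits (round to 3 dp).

H = −Σ pᵢ log₂ pᵢ.
−0.14·log₂(0.14) = 0.3971
−0.03·log₂(0.03) = 0.1518
−0.07·log₂(0.07) = 0.2686
−0.13·log₂(0.13) = 0.3826
−0.27·log₂(0.27) = 0.5100
−0.22·log₂(0.22) = 0.4806
−0.14·log₂(0.14) = 0.3971
Sum ≈ 2.5878 → 2.588 bits.

2.588 bits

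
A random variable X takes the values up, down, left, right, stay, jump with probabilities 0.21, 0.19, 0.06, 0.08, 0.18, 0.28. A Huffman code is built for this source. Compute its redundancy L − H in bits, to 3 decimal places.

Entropy H = −Σ p log₂ p ≈ 2.4226 bits.
Huffman merges: 3/50+2/25→7/50; 7/50+9/50→8/25; 19/100+21/100→2/5; 7/25+8/25→3/5; 2/5+3/5→1. L = 123/50 ≈ 2.4600.
L − H = 2.4600 − 2.4226 = 0.037 bits.

0.037 bits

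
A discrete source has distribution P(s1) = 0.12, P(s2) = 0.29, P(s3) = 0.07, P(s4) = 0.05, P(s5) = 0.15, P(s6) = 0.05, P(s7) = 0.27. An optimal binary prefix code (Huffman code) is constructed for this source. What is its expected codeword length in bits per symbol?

Repeatedly combine the two least-probable nodes; the expected code length is the sum of the merged weights.
merge 1/20 + 1/20 → 1/10
merge 7/100 + 1/10 → 17/100
merge 3/25 + 3/20 → 27/100
merge 17/100 + 27/100 → 11/25
merge 27/100 + 29/100 → 14/25
merge 11/25 + 14/25 → 1
L = 1/10 + 17/100 + 27/100 + 11/25 + 14/25 + 1 = 127/50 = 2.54 bits/symbol.

2.54 bits/symbol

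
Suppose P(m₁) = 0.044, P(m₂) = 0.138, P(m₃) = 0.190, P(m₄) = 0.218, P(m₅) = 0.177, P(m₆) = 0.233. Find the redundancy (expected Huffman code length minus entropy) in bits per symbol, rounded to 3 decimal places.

0.082 bits

Entropy H = −Σ p log₂ p ≈ 2.4587 bits.
Huffman merges: 11/250+69/500→91/500; 177/1000+91/500→359/1000; 19/100+109/500→51/125; 233/1000+359/1000→74/125; 51/125+74/125→1. L = 2541/1000 ≈ 2.5410.
L − H = 2.5410 − 2.4587 = 0.082 bits.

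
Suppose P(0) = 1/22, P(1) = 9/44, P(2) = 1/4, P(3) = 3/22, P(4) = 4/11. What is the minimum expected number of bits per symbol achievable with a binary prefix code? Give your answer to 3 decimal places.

Repeatedly combine the two least-probable nodes; the expected code length is the sum of the merged weights.
merge 1/22 + 3/22 → 2/11
merge 2/11 + 9/44 → 17/44
merge 1/4 + 4/11 → 27/44
merge 17/44 + 27/44 → 1
L = 2/11 + 17/44 + 27/44 + 1 = 24/11 ≈ 2.182 bits/symbol.

2.182 bits/symbol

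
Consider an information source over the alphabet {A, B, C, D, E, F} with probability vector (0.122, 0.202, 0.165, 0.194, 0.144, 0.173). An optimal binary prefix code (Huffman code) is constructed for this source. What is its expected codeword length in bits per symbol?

2.604 bits/symbol

Repeatedly combine the two least-probable nodes; the expected code length is the sum of the merged weights.
merge 61/500 + 18/125 → 133/500
merge 33/200 + 173/1000 → 169/500
merge 97/500 + 101/500 → 99/250
merge 133/500 + 169/500 → 151/250
merge 99/250 + 151/250 → 1
L = 133/500 + 169/500 + 99/250 + 151/250 + 1 = 651/250 = 2.604 bits/symbol.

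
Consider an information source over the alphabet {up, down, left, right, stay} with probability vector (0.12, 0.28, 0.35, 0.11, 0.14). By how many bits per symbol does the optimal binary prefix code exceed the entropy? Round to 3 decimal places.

Entropy H = −Σ p log₂ p ≈ 2.1588 bits.
Huffman merges: 11/100+3/25→23/100; 7/50+23/100→37/100; 7/25+7/20→63/100; 37/100+63/100→1. L = 223/100 ≈ 2.2300.
L − H = 2.2300 − 2.1588 = 0.071 bits.

0.071 bits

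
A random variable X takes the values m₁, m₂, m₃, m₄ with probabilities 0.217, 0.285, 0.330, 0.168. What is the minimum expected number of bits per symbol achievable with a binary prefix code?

Repeatedly combine the two least-probable nodes; the expected code length is the sum of the merged weights.
merge 21/125 + 217/1000 → 77/200
merge 57/200 + 33/100 → 123/200
merge 77/200 + 123/200 → 1
L = 77/200 + 123/200 + 1 = 2 bits/symbol.

2 bits/symbol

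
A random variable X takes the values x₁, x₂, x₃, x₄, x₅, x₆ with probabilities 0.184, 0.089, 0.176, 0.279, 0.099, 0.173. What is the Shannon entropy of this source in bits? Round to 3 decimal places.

H = −Σ pᵢ log₂ pᵢ.
−0.184·log₂(0.184) = 0.4494
−0.089·log₂(0.089) = 0.3106
−0.176·log₂(0.176) = 0.4411
−0.279·log₂(0.279) = 0.5138
−0.099·log₂(0.099) = 0.3303
−0.173·log₂(0.173) = 0.4379
Sum ≈ 2.4831 → 2.483 bits.

2.483 bits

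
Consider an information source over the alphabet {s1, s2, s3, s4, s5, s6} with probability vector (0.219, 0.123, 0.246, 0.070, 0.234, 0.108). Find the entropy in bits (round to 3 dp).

2.455 bits

H = −Σ pᵢ log₂ pᵢ.
−0.219·log₂(0.219) = 0.4798
−0.123·log₂(0.123) = 0.3719
−0.246·log₂(0.246) = 0.4977
−0.070·log₂(0.070) = 0.2686
−0.234·log₂(0.234) = 0.4903
−0.108·log₂(0.108) = 0.3468
Sum ≈ 2.4551 → 2.455 bits.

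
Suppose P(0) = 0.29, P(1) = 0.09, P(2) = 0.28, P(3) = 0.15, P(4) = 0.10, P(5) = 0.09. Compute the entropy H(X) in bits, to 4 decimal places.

H = −Σ pᵢ log₂ pᵢ.
−0.29·log₂(0.29) = 0.5179
−0.09·log₂(0.09) = 0.3127
−0.28·log₂(0.28) = 0.5142
−0.15·log₂(0.15) = 0.4105
−0.10·log₂(0.10) = 0.3322
−0.09·log₂(0.09) = 0.3127
Sum ≈ 2.4002 → 2.4002 bits.

2.4002 bits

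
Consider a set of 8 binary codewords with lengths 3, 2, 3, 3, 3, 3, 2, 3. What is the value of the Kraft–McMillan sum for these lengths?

With common denominator 2^3 = 8: Σ 2^(−ℓᵢ) = 1/8 + 2/8 + 1/8 + 1/8 + 1/8 + 1/8 + 2/8 + 1/8 = 10/8 = 1.25.

1.25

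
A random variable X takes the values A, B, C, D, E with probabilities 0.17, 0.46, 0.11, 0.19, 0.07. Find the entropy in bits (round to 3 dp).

2.024 bits

H = −Σ pᵢ log₂ pᵢ.
−0.17·log₂(0.17) = 0.4346
−0.46·log₂(0.46) = 0.5153
−0.11·log₂(0.11) = 0.3503
−0.19·log₂(0.19) = 0.4552
−0.07·log₂(0.07) = 0.2686
Sum ≈ 2.0240 → 2.024 bits.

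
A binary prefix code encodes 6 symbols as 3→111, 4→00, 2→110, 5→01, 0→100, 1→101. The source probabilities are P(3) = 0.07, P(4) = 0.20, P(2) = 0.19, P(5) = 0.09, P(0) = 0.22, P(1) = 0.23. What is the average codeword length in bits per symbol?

L̄ = Σ pᵢ·ℓᵢ = 0.07·3 + 0.20·2 + 0.19·3 + 0.09·2 + 0.22·3 + 0.23·3 = 2.71 bits/symbol.

2.71 bits/symbol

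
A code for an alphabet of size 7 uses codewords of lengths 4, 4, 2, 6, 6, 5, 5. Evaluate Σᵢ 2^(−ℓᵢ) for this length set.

0.46875

With common denominator 2^6 = 64: Σ 2^(−ℓᵢ) = 4/64 + 4/64 + 16/64 + 1/64 + 1/64 + 2/64 + 2/64 = 30/64 = 0.46875.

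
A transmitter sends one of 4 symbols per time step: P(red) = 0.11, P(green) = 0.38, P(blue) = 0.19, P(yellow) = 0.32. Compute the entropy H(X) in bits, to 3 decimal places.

H = −Σ pᵢ log₂ pᵢ.
−0.11·log₂(0.11) = 0.3503
−0.38·log₂(0.38) = 0.5305
−0.19·log₂(0.19) = 0.4552
−0.32·log₂(0.32) = 0.5260
Sum ≈ 1.8620 → 1.862 bits.

1.862 bits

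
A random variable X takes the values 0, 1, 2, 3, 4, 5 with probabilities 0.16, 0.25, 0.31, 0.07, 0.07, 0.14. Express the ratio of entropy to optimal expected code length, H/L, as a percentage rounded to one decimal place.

98.4%

Entropy H = −Σ p log₂ p ≈ 2.3810 bits.
Huffman merges: 7/100+7/100→7/50; 7/50+7/50→7/25; 4/25+1/4→41/100; 7/25+31/100→59/100; 41/100+59/100→1. L = 121/50 ≈ 2.4200.
Efficiency = H/L = 2.3810/2.4200 = 98.4%.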